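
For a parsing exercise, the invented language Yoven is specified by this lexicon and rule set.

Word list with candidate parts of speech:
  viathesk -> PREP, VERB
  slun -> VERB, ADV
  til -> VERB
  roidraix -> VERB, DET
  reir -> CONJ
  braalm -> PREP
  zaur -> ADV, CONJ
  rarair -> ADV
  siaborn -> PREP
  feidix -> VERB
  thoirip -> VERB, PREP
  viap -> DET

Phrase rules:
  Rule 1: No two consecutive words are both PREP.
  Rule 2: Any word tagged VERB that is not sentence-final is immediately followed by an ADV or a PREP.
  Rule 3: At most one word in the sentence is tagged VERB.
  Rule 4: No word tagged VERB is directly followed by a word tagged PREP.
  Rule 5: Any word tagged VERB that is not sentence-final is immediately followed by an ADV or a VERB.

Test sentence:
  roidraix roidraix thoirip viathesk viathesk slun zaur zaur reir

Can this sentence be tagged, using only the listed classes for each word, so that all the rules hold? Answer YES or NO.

Candidates per position — 1:roidraix {VERB,DET}; 2:roidraix {VERB,DET}; 3:thoirip {VERB,PREP}; 4:viathesk {PREP,VERB}; 5:viathesk {PREP,VERB}; 6:slun {VERB,ADV}; 7:zaur {ADV,CONJ}; 8:zaur {ADV,CONJ}; 9:reir {CONJ}.
Every candidate sequence violates at least one rule; no consistent tagging exists.

NO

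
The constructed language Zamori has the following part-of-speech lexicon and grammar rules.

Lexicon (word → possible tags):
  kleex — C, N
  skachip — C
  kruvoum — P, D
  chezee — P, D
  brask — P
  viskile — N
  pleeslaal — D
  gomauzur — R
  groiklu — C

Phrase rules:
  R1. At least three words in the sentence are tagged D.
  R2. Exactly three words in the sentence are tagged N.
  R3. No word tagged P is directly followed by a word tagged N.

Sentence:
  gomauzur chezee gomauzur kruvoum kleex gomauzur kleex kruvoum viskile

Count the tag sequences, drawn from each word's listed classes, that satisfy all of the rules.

1

Candidates per position — 1:gomauzur {R}; 2:chezee {P,D}; 3:gomauzur {R}; 4:kruvoum {P,D}; 5:kleex {C,N}; 6:gomauzur {R}; 7:kleex {C,N}; 8:kruvoum {P,D}; 9:viskile {N}.
There are 32 candidate sequences in total.
The sequences that satisfy every rule: R D R D N R N D N.
Count = 1.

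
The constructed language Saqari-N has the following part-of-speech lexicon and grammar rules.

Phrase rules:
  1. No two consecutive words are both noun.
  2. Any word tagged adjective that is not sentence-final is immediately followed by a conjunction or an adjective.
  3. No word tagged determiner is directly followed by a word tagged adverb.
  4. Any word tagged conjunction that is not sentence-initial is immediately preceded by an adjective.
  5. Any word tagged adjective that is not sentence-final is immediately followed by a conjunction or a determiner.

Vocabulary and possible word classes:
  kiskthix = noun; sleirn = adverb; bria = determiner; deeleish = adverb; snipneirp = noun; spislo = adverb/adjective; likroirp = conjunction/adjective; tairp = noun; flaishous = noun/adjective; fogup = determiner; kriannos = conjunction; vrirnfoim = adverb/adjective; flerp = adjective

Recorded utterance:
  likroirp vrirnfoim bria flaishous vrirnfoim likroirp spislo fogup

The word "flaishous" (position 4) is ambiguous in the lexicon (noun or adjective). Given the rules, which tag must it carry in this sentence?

Candidates per position — 1:likroirp {conjunction,adjective}; 2:vrirnfoim {adverb,adjective}; 3:bria {determiner}; 4:flaishous {noun,adjective}; 5:vrirnfoim {adverb,adjective}; 6:likroirp {conjunction,adjective}; 7:spislo {adverb,adjective}; 8:fogup {determiner}.
If word 1 were adjective, no tagging could satisfy rule 2; so word 1 is conjunction.
If word 2 were adjective, no tagging could satisfy rule 2; so word 2 is adverb.
If word 4 were adjective, no tagging could satisfy rule 5; so word 4 is noun.
If word 6 were adjective, no tagging could satisfy rule 2; so word 6 is conjunction.
If word 7 were adjective, no tagging could satisfy rule 2; so word 7 is adverb.
If word 5 were adverb, no tagging could satisfy rule 4; so word 5 is adjective.
So the tagging must be: conjunction adverb determiner noun adjective conjunction adverb determiner.
Check: rule 1 holds; rule 2 holds; rule 3 holds; rule 4 holds; rule 5 holds.

noun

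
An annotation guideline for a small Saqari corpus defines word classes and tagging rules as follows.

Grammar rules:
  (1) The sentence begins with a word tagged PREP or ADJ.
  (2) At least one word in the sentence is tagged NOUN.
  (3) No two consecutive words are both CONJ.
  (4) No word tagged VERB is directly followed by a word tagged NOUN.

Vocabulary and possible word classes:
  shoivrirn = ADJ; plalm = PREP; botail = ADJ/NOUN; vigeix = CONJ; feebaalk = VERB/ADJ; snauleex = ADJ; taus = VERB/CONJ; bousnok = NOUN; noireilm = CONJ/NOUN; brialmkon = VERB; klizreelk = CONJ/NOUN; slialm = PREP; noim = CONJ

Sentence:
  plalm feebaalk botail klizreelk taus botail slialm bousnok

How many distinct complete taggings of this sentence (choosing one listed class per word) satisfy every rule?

Candidates per position — 1:plalm {PREP}; 2:feebaalk {VERB,ADJ}; 3:botail {ADJ,NOUN}; 4:klizreelk {CONJ,NOUN}; 5:taus {VERB,CONJ}; 6:botail {ADJ,NOUN}; 7:slialm {PREP}; 8:bousnok {NOUN}.
There are 32 candidate sequences in total.
Checking each against the rules leaves 12 sequences.
Count = 12.

12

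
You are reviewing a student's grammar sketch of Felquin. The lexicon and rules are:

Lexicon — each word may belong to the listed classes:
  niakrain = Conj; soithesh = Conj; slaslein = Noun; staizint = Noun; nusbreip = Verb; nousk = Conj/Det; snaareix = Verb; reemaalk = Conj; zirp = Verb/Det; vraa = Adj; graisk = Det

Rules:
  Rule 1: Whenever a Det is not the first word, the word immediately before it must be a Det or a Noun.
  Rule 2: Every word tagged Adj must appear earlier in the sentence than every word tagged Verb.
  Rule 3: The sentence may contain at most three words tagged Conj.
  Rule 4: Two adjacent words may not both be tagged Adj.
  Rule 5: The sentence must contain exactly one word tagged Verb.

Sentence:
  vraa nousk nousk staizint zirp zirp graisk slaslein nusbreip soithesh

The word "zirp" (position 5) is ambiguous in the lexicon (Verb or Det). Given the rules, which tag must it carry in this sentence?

Det

Candidates per position — 1:vraa {Adj}; 2:nousk {Conj,Det}; 3:nousk {Conj,Det}; 4:staizint {Noun}; 5:zirp {Verb,Det}; 6:zirp {Verb,Det}; 7:graisk {Det}; 8:slaslein {Noun}; 9:nusbreip {Verb}; 10:soithesh {Conj}.
At position 2, choosing Det makes rule 1 impossible to satisfy; hence Conj.
At position 3, choosing Det makes rule 1 impossible to satisfy; hence Conj.
At position 5, choosing Verb makes rule 1 impossible to satisfy; hence Det.
At position 6, choosing Verb makes rule 1 impossible to satisfy; hence Det.
That leaves exactly one tagging: Adj Conj Conj Noun Det Det Det Noun Verb Conj.
Rule-by-rule: rule 1 satisfied; rule 2 satisfied; rule 3 satisfied; rule 4 satisfied; rule 5 satisfied.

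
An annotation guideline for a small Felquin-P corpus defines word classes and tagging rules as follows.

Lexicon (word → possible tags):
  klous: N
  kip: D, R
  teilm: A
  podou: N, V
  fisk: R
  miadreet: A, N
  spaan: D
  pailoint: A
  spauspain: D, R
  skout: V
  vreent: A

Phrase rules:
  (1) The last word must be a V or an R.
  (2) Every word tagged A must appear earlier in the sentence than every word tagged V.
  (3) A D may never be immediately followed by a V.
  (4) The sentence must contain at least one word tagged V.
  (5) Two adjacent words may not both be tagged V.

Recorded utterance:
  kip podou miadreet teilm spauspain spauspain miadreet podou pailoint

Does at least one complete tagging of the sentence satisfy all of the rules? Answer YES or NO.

NO

Candidates per position — 1:kip {D,R}; 2:podou {N,V}; 3:miadreet {A,N}; 4:teilm {A}; 5:spauspain {D,R}; 6:spauspain {D,R}; 7:miadreet {A,N}; 8:podou {N,V}; 9:pailoint {A}.
Rule 1 cannot be satisfied by any choice of tags from the lexicon.
So there is no consistent tagging.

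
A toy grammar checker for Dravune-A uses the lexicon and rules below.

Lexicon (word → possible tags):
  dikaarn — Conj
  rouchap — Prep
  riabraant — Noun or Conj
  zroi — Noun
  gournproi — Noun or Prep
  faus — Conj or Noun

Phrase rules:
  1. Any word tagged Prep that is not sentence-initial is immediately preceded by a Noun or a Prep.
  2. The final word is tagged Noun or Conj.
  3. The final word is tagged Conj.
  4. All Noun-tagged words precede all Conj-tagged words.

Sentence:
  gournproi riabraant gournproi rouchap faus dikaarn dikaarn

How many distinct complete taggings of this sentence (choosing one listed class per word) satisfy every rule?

Candidates per position — 1:gournproi {Noun,Prep}; 2:riabraant {Noun,Conj}; 3:gournproi {Noun,Prep}; 4:rouchap {Prep}; 5:faus {Conj,Noun}; 6:dikaarn {Conj}; 7:dikaarn {Conj}.
There are 16 candidate sequences in total.
Checking each against the rules leaves 8 sequences.
Count = 8.

8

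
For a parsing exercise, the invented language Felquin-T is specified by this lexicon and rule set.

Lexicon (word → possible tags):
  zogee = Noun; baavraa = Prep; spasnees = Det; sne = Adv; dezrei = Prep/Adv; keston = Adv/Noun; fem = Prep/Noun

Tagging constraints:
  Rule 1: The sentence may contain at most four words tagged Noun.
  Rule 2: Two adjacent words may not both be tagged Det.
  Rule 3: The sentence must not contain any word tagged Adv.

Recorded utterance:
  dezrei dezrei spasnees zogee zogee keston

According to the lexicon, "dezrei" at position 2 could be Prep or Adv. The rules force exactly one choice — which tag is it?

Candidates per position — 1:dezrei {Prep,Adv}; 2:dezrei {Prep,Adv}; 3:spasnees {Det}; 4:zogee {Noun}; 5:zogee {Noun}; 6:keston {Adv,Noun}.
Word 1 cannot be Adv — rule 3 would then fail for every completion. It is Prep.
Word 2 cannot be Adv — rule 3 would then fail for every completion. It is Prep.
Word 6 cannot be Adv — rule 3 would then fail for every completion. It is Noun.
That leaves exactly one tagging: Prep Prep Det Noun Noun Noun.
Check: rule 1 holds; rule 2 holds; rule 3 holds.

Prep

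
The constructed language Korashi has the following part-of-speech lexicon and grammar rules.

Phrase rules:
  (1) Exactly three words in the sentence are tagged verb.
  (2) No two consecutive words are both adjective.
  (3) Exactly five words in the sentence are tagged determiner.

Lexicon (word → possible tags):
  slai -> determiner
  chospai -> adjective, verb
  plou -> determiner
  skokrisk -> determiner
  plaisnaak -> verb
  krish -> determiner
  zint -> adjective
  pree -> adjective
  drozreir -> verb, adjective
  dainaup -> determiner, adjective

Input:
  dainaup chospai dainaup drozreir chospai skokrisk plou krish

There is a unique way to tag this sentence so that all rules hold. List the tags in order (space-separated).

determiner verb determiner verb verb determiner determiner determiner

Candidates per position — 1:dainaup {determiner,adjective}; 2:chospai {adjective,verb}; 3:dainaup {determiner,adjective}; 4:drozreir {verb,adjective}; 5:chospai {adjective,verb}; 6:skokrisk {determiner}; 7:plou {determiner}; 8:krish {determiner}.
Word 1 cannot be adjective — rule 3 would then fail for every completion. It is determiner.
Word 2 cannot be adjective — rule 1 would then fail for every completion. It is verb.
Word 3 cannot be adjective — rule 3 would then fail for every completion. It is determiner.
Word 4 cannot be adjective — rule 1 would then fail for every completion. It is verb.
Word 5 cannot be adjective — rule 1 would then fail for every completion. It is verb.
The unique satisfying tagging is: determiner verb determiner verb verb determiner determiner determiner.
Check: rule 1 satisfied; rule 2 satisfied; rule 3 satisfied.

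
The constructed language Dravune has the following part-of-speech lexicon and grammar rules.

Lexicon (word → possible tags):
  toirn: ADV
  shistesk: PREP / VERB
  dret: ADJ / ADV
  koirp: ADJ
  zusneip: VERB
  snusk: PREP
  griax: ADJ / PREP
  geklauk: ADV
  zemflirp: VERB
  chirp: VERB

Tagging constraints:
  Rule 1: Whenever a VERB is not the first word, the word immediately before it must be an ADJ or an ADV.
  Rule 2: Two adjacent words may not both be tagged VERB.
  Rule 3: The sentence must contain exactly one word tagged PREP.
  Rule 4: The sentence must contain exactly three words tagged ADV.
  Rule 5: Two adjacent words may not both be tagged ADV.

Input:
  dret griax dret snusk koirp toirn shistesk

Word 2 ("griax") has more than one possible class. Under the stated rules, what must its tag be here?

ADJ

Candidates per position — 1:dret {ADJ,ADV}; 2:griax {ADJ,PREP}; 3:dret {ADJ,ADV}; 4:snusk {PREP}; 5:koirp {ADJ}; 6:toirn {ADV}; 7:shistesk {PREP,VERB}.
If word 1 were ADJ, no tagging could satisfy rule 4; so word 1 is ADV.
If word 2 were PREP, no tagging could satisfy rule 3; so word 2 is ADJ.
If word 3 were ADJ, no tagging could satisfy rule 4; so word 3 is ADV.
If word 7 were PREP, no tagging could satisfy rule 3; so word 7 is VERB.
That leaves exactly one tagging: ADV ADJ ADV PREP ADJ ADV VERB.
Check: rule 1 ok; rule 2 ok; rule 3 ok; rule 4 ok; rule 5 ok.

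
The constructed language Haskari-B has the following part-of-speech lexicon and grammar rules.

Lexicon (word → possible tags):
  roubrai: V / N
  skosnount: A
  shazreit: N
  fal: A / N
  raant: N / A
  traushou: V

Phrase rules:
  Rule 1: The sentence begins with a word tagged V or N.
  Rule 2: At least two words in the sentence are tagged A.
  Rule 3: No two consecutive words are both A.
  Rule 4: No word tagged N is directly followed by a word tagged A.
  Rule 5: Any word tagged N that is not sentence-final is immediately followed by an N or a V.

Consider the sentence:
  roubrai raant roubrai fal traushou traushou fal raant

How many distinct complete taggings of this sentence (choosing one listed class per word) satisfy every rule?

6

Candidates per position — 1:roubrai {V,N}; 2:raant {N,A}; 3:roubrai {V,N}; 4:fal {A,N}; 5:traushou {V}; 6:traushou {V}; 7:fal {A,N}; 8:raant {N,A}.
There are 64 candidate sequences in total.
Checking each against the rules leaves 6 sequences.
Count = 6.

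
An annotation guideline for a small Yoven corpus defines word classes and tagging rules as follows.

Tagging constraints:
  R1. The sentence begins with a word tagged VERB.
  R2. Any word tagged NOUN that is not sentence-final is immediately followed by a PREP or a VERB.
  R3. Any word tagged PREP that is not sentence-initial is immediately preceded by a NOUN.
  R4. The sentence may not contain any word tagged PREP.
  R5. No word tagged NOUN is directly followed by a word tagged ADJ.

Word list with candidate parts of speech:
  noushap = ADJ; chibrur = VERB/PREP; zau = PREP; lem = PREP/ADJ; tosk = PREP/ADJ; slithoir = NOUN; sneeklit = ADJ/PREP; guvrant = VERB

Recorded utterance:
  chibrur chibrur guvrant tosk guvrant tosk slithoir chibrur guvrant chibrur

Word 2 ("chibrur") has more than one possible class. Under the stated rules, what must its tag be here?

Candidates per position — 1:chibrur {VERB,PREP}; 2:chibrur {VERB,PREP}; 3:guvrant {VERB}; 4:tosk {PREP,ADJ}; 5:guvrant {VERB}; 6:tosk {PREP,ADJ}; 7:slithoir {NOUN}; 8:chibrur {VERB,PREP}; 9:guvrant {VERB}; 10:chibrur {VERB,PREP}.
If word 1 were PREP, no tagging could satisfy rule 1; so word 1 is VERB.
If word 2 were PREP, no tagging could satisfy rule 3; so word 2 is VERB.
If word 4 were PREP, no tagging could satisfy rule 3; so word 4 is ADJ.
If word 6 were PREP, no tagging could satisfy rule 3; so word 6 is ADJ.
If word 8 were PREP, no tagging could satisfy rule 4; so word 8 is VERB.
If word 10 were PREP, no tagging could satisfy rule 3; so word 10 is VERB.
That leaves exactly one tagging: VERB VERB VERB ADJ VERB ADJ NOUN VERB VERB VERB.
Verifying each rule — rule 1 ok; rule 2 ok; rule 3 ok; rule 4 ok; rule 5 ok.

VERB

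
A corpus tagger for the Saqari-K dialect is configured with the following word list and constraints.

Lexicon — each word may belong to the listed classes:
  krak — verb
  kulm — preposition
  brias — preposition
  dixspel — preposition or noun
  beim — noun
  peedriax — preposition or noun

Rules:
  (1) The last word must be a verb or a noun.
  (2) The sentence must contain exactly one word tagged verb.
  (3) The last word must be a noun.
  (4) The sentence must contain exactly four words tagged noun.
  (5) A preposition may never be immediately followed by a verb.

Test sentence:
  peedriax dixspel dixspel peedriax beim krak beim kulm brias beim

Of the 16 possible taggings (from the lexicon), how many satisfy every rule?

4

Candidates per position — 1:peedriax {preposition,noun}; 2:dixspel {preposition,noun}; 3:dixspel {preposition,noun}; 4:peedriax {preposition,noun}; 5:beim {noun}; 6:krak {verb}; 7:beim {noun}; 8:kulm {preposition}; 9:brias {preposition}; 10:beim {noun}.
There are 16 candidate sequences in total.
The sequences that satisfy every rule: preposition preposition preposition noun noun verb noun preposition preposition noun; preposition preposition noun preposition noun verb noun preposition preposition noun; preposition noun preposition preposition noun verb noun preposition preposition noun; noun preposition preposition preposition noun verb noun preposition preposition noun.
Count = 4.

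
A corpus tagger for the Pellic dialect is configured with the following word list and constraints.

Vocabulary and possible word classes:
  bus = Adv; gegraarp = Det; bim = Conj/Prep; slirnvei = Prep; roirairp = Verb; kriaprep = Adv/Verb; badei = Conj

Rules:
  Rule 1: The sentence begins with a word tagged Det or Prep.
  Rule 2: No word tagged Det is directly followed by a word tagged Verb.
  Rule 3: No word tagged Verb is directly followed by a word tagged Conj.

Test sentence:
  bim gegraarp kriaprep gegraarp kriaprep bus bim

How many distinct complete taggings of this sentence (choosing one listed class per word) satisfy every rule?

2

Candidates per position — 1:bim {Conj,Prep}; 2:gegraarp {Det}; 3:kriaprep {Adv,Verb}; 4:gegraarp {Det}; 5:kriaprep {Adv,Verb}; 6:bus {Adv}; 7:bim {Conj,Prep}.
There are 16 candidate sequences in total.
The sequences that satisfy every rule: Prep Det Adv Det Adv Adv Conj; Prep Det Adv Det Adv Adv Prep.
Count = 2.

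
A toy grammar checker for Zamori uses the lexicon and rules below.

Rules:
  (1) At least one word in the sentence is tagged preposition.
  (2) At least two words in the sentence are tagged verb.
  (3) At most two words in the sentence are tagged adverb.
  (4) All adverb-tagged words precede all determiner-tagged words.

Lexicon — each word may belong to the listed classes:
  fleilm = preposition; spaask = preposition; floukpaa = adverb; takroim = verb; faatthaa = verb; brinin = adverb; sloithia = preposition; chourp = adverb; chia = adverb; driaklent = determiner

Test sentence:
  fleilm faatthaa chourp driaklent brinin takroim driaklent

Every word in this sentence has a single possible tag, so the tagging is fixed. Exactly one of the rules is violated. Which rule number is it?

Fixed tagging: preposition verb adverb determiner adverb verb determiner.
Checking each rule: R1 holds, R2 holds, R3 holds, R4 violated.
Only rule 4 fails.

4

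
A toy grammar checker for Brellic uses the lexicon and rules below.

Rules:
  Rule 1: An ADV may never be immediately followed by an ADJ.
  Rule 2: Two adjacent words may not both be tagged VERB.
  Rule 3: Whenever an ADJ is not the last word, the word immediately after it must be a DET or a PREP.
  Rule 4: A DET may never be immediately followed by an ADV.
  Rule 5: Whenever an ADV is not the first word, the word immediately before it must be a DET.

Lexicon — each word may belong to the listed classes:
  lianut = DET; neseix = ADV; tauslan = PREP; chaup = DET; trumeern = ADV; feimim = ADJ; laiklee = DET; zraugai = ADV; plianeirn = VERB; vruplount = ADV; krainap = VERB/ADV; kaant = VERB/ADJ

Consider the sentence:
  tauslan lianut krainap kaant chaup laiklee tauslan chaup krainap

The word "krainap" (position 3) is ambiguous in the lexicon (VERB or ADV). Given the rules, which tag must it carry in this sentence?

Candidates per position — 1:tauslan {PREP}; 2:lianut {DET}; 3:krainap {VERB,ADV}; 4:kaant {VERB,ADJ}; 5:chaup {DET}; 6:laiklee {DET}; 7:tauslan {PREP}; 8:chaup {DET}; 9:krainap {VERB,ADV}.
Word 3 cannot be ADV — rule 4 would then fail for every completion. It is VERB.
Word 4 cannot be VERB — rule 2 would then fail for every completion. It is ADJ.
Word 9 cannot be ADV — rule 4 would then fail for every completion. It is VERB.
The unique satisfying tagging is: PREP DET VERB ADJ DET DET PREP DET VERB.
Check: rule 1 satisfied; rule 2 satisfied; rule 3 satisfied; rule 4 satisfied; rule 5 satisfied.

VERB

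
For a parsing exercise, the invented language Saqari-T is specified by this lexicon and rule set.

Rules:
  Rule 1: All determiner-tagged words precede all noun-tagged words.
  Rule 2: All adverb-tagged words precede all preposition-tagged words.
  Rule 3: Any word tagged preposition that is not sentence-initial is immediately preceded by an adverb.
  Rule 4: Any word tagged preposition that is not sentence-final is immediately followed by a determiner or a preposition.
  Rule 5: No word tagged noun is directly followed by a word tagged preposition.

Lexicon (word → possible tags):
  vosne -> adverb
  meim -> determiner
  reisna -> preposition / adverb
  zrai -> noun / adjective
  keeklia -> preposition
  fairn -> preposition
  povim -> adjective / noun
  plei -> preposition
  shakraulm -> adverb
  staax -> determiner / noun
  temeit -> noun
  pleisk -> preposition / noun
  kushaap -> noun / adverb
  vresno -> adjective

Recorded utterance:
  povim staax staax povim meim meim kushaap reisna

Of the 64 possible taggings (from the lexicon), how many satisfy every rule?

3

Candidates per position — 1:povim {adjective,noun}; 2:staax {determiner,noun}; 3:staax {determiner,noun}; 4:povim {adjective,noun}; 5:meim {determiner}; 6:meim {determiner}; 7:kushaap {noun,adverb}; 8:reisna {preposition,adverb}.
There are 64 candidate sequences in total.
The sequences that satisfy every rule: adjective determiner determiner adjective determiner determiner noun adverb; adjective determiner determiner adjective determiner determiner adverb preposition; adjective determiner determiner adjective determiner determiner adverb adverb.
Count = 3.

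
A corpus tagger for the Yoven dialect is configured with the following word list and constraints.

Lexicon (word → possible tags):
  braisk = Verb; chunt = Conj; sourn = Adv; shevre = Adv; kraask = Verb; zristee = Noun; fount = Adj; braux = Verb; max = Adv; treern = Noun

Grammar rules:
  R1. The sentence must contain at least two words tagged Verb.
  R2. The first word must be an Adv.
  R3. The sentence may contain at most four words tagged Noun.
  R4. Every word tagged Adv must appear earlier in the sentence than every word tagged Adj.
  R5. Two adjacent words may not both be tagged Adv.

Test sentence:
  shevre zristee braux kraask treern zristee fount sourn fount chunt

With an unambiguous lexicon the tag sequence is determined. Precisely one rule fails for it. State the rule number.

4

Fixed tagging: Adv Noun Verb Verb Noun Noun Adj Adv Adj Conj.
Checking each rule: R1 pass, R2 pass, R3 pass, R4 fail, R5 pass.
Only rule 4 fails.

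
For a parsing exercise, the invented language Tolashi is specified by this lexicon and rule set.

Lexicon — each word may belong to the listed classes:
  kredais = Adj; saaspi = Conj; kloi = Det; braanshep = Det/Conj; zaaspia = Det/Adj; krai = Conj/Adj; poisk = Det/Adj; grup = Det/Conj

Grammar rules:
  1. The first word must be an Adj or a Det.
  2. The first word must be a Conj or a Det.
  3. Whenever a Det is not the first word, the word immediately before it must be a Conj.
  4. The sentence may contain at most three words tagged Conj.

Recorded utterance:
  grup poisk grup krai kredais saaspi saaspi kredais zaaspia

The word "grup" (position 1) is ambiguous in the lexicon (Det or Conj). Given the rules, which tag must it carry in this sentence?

Det

Candidates per position — 1:grup {Det,Conj}; 2:poisk {Det,Adj}; 3:grup {Det,Conj}; 4:krai {Conj,Adj}; 5:kredais {Adj}; 6:saaspi {Conj}; 7:saaspi {Conj}; 8:kredais {Adj}; 9:zaaspia {Det,Adj}.
At position 1, choosing Conj makes rule 1 impossible to satisfy; hence Det.
At position 2, choosing Det makes rule 3 impossible to satisfy; hence Adj.
At position 3, choosing Det makes rule 3 impossible to satisfy; hence Conj.
At position 4, choosing Conj makes rule 4 impossible to satisfy; hence Adj.
At position 9, choosing Det makes rule 3 impossible to satisfy; hence Adj.
The unique satisfying tagging is: Det Adj Conj Adj Adj Conj Conj Adj Adj.
Checking: rule 1 ok; rule 2 ok; rule 3 ok; rule 4 ok.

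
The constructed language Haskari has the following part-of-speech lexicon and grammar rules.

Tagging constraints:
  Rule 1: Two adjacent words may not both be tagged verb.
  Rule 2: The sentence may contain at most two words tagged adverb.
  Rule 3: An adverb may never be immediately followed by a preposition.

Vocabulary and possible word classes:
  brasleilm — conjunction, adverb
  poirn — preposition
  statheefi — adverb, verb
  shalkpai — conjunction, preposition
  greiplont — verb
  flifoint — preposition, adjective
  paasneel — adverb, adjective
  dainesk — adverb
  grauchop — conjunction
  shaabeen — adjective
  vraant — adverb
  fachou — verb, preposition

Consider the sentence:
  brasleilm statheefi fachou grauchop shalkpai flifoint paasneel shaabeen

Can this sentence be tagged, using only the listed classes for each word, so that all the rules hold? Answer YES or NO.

Candidates per position — 1:brasleilm {conjunction,adverb}; 2:statheefi {adverb,verb}; 3:fachou {verb,preposition}; 4:grauchop {conjunction}; 5:shalkpai {conjunction,preposition}; 6:flifoint {preposition,adjective}; 7:paasneel {adverb,adjective}; 8:shaabeen {adjective}.
One satisfying assignment: conjunction adverb verb conjunction conjunction preposition adverb adjective.
Checking: rule 1 satisfied; rule 2 satisfied; rule 3 satisfied.

YES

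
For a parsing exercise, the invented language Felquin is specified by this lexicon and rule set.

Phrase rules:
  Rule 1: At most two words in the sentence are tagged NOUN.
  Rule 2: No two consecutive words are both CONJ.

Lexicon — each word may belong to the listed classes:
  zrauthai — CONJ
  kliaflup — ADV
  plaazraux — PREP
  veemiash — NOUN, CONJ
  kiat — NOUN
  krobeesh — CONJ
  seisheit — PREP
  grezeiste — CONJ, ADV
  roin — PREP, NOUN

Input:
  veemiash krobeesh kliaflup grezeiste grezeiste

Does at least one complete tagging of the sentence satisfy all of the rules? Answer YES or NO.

YES

Candidates per position — 1:veemiash {NOUN,CONJ}; 2:krobeesh {CONJ}; 3:kliaflup {ADV}; 4:grezeiste {CONJ,ADV}; 5:grezeiste {CONJ,ADV}.
One satisfying assignment: NOUN CONJ ADV ADV CONJ.
Rule-by-rule: rule 1 ok; rule 2 ok.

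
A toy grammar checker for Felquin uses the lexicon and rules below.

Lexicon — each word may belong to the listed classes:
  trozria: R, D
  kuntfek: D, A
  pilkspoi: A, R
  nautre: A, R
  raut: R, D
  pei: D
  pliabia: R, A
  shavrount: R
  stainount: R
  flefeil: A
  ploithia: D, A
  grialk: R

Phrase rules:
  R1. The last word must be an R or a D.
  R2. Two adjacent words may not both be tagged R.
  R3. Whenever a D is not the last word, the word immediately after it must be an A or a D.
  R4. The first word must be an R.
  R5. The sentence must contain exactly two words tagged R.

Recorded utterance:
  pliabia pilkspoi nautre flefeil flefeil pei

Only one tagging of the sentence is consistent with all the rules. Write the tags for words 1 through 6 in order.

Candidates per position — 1:pliabia {R,A}; 2:pilkspoi {A,R}; 3:nautre {A,R}; 4:flefeil {A}; 5:flefeil {A}; 6:pei {D}.
Position 1: A is ruled out by rule 4; that leaves R.
Position 2: R is ruled out by rule 2; that leaves A.
Position 3: A is ruled out by rule 5; that leaves R.
The unique satisfying tagging is: R A R A A D.
Checking: rule 1 ✓; rule 2 ✓; rule 3 ✓; rule 4 ✓; rule 5 ✓.

R A R A A D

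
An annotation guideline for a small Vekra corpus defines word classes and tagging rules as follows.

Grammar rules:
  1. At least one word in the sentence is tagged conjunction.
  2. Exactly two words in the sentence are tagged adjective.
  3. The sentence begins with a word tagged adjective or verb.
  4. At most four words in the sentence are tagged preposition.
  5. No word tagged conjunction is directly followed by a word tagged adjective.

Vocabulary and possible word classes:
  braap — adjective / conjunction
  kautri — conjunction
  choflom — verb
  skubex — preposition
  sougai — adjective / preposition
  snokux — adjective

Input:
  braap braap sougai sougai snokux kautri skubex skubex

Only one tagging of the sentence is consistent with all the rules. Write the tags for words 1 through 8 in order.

adjective conjunction preposition preposition adjective conjunction preposition preposition

Candidates per position — 1:braap {adjective,conjunction}; 2:braap {adjective,conjunction}; 3:sougai {adjective,preposition}; 4:sougai {adjective,preposition}; 5:snokux {adjective}; 6:kautri {conjunction}; 7:skubex {preposition}; 8:skubex {preposition}.
At position 1, choosing conjunction makes rule 3 impossible to satisfy; hence adjective.
At position 2, choosing adjective makes rule 2 impossible to satisfy; hence conjunction.
At position 3, choosing adjective makes rule 2 impossible to satisfy; hence preposition.
At position 4, choosing adjective makes rule 2 impossible to satisfy; hence preposition.
That leaves exactly one tagging: adjective conjunction preposition preposition adjective conjunction preposition preposition.
Check: rule 1 ✓; rule 2 ✓; rule 3 ✓; rule 4 ✓; rule 5 ✓.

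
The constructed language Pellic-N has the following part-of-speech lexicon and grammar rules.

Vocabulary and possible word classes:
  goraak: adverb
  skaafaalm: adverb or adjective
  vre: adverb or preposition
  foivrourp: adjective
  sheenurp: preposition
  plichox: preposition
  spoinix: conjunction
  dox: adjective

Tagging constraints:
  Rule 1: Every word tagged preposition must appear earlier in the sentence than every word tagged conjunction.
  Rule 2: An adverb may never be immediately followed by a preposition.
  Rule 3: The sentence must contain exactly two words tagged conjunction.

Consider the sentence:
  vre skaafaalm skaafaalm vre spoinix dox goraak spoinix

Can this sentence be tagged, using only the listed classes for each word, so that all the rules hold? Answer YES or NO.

Candidates per position — 1:vre {adverb,preposition}; 2:skaafaalm {adverb,adjective}; 3:skaafaalm {adverb,adjective}; 4:vre {adverb,preposition}; 5:spoinix {conjunction}; 6:dox {adjective}; 7:goraak {adverb}; 8:spoinix {conjunction}.
One satisfying assignment: adverb adverb adjective preposition conjunction adjective adverb conjunction.
Checking: rule 1 satisfied; rule 2 satisfied; rule 3 satisfied.

YES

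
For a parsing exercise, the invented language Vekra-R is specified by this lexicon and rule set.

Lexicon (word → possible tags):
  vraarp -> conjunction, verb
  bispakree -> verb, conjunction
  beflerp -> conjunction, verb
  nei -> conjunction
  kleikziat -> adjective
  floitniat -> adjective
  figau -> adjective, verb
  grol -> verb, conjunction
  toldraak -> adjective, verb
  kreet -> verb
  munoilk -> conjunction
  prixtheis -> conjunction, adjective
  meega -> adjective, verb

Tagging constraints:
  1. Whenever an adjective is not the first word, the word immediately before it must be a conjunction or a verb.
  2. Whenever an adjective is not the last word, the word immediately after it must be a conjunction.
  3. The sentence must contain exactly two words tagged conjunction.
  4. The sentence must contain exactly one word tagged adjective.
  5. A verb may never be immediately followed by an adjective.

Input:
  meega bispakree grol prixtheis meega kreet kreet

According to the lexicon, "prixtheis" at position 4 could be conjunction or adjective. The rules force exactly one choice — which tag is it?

conjunction

Candidates per position — 1:meega {adjective,verb}; 2:bispakree {verb,conjunction}; 3:grol {verb,conjunction}; 4:prixtheis {conjunction,adjective}; 5:meega {adjective,verb}; 6:kreet {verb}; 7:kreet {verb}.
Word 4 cannot be adjective — rule 2 would then fail for every completion. It is conjunction.
Word 5 cannot be adjective — rule 2 would then fail for every completion. It is verb.
Word 1 cannot be verb — rule 4 would then fail for every completion. It is adjective.
Word 2 cannot be verb — rule 2 would then fail for every completion. It is conjunction.
Word 3 cannot be conjunction — rule 3 would then fail for every completion. It is verb.
That leaves exactly one tagging: adjective conjunction verb conjunction verb verb verb.
Check: rule 1 ✓; rule 2 ✓; rule 3 ✓; rule 4 ✓; rule 5 ✓.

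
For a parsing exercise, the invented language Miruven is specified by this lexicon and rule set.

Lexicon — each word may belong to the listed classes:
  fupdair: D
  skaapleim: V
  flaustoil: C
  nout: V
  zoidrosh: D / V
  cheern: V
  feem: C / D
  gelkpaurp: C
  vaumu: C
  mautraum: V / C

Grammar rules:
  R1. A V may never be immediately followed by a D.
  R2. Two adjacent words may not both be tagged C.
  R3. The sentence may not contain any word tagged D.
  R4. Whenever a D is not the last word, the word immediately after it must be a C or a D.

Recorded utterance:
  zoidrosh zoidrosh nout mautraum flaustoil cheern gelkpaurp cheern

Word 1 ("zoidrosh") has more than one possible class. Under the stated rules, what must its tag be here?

Candidates per position — 1:zoidrosh {D,V}; 2:zoidrosh {D,V}; 3:nout {V}; 4:mautraum {V,C}; 5:flaustoil {C}; 6:cheern {V}; 7:gelkpaurp {C}; 8:cheern {V}.
At position 1, choosing D makes rule 3 impossible to satisfy; hence V.
At position 2, choosing D makes rule 1 impossible to satisfy; hence V.
At position 4, choosing C makes rule 2 impossible to satisfy; hence V.
That leaves exactly one tagging: V V V V C V C V.
Verifying each rule — rule 1 ok; rule 2 ok; rule 3 ok; rule 4 ok.

V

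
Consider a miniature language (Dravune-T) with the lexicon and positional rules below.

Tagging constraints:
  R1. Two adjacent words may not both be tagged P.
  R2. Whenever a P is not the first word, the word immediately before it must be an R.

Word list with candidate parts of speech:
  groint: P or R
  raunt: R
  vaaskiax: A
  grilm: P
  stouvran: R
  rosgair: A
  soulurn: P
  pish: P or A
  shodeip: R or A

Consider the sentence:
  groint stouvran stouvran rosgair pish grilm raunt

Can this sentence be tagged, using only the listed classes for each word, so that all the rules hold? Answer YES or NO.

NO

Candidates per position — 1:groint {P,R}; 2:stouvran {R}; 3:stouvran {R}; 4:rosgair {A}; 5:pish {P,A}; 6:grilm {P}; 7:raunt {R}.
Rule 2 cannot be satisfied by any choice of tags from the lexicon.
So there is no consistent tagging.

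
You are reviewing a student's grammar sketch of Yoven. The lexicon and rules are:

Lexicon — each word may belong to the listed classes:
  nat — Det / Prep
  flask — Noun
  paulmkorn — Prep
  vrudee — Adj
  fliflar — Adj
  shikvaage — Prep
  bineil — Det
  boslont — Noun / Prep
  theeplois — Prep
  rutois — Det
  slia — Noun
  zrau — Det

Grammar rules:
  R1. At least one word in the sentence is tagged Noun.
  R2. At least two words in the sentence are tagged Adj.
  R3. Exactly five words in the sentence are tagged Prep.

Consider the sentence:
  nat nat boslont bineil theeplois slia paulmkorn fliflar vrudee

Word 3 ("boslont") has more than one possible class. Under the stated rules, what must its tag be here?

Candidates per position — 1:nat {Det,Prep}; 2:nat {Det,Prep}; 3:boslont {Noun,Prep}; 4:bineil {Det}; 5:theeplois {Prep}; 6:slia {Noun}; 7:paulmkorn {Prep}; 8:fliflar {Adj}; 9:vrudee {Adj}.
Position 1: Det is ruled out by rule 3; that leaves Prep.
Position 2: Det is ruled out by rule 3; that leaves Prep.
Position 3: Noun is ruled out by rule 3; that leaves Prep.
The only consistent sequence is: Prep Prep Prep Det Prep Noun Prep Adj Adj.
Rule-by-rule: rule 1 ✓; rule 2 ✓; rule 3 ✓.

Prep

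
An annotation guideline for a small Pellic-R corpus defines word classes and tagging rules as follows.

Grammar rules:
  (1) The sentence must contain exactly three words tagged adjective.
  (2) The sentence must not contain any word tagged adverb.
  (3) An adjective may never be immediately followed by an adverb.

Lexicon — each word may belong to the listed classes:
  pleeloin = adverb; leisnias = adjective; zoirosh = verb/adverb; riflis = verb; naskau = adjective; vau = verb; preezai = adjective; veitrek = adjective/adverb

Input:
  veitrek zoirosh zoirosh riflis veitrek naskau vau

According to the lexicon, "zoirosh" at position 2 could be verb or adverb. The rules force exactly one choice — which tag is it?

Candidates per position — 1:veitrek {adjective,adverb}; 2:zoirosh {verb,adverb}; 3:zoirosh {verb,adverb}; 4:riflis {verb}; 5:veitrek {adjective,adverb}; 6:naskau {adjective}; 7:vau {verb}.
Position 1: tagging it adverb would leave rule 1 unsatisfiable, so it must be adjective.
Position 2: tagging it adverb would leave rule 2 unsatisfiable, so it must be verb.
Position 3: tagging it adverb would leave rule 2 unsatisfiable, so it must be verb.
Position 5: tagging it adverb would leave rule 1 unsatisfiable, so it must be adjective.
So the tagging must be: adjective verb verb verb adjective adjective verb.
Check: rule 1 ✓; rule 2 ✓; rule 3 ✓.

verb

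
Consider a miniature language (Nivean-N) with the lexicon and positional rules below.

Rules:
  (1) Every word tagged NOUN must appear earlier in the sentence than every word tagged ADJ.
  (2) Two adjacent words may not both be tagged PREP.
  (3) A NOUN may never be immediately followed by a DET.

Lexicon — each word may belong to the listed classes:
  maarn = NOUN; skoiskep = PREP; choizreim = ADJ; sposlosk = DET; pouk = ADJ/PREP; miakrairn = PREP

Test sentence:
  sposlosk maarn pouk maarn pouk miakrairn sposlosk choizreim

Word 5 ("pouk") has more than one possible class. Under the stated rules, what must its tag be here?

ADJ

Candidates per position — 1:sposlosk {DET}; 2:maarn {NOUN}; 3:pouk {ADJ,PREP}; 4:maarn {NOUN}; 5:pouk {ADJ,PREP}; 6:miakrairn {PREP}; 7:sposlosk {DET}; 8:choizreim {ADJ}.
Position 3: tagging it ADJ would leave rule 1 unsatisfiable, so it must be PREP.
Position 5: tagging it PREP would leave rule 2 unsatisfiable, so it must be ADJ.
That leaves exactly one tagging: DET NOUN PREP NOUN ADJ PREP DET ADJ.
Check: rule 1 satisfied; rule 2 satisfied; rule 3 satisfied.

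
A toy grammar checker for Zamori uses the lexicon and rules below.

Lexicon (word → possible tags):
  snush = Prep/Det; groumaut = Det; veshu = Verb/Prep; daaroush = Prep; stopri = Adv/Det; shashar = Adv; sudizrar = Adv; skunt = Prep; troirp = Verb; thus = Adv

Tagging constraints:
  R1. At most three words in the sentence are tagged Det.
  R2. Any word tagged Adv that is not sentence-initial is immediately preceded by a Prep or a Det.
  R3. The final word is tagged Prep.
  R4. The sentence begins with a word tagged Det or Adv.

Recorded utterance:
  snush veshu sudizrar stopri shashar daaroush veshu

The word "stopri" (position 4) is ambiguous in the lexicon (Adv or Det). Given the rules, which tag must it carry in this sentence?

Det

Candidates per position — 1:snush {Prep,Det}; 2:veshu {Verb,Prep}; 3:sudizrar {Adv}; 4:stopri {Adv,Det}; 5:shashar {Adv}; 6:daaroush {Prep}; 7:veshu {Verb,Prep}.
At position 1, choosing Prep makes rule 4 impossible to satisfy; hence Det.
At position 2, choosing Verb makes rule 2 impossible to satisfy; hence Prep.
At position 4, choosing Adv makes rule 2 impossible to satisfy; hence Det.
At position 7, choosing Verb makes rule 3 impossible to satisfy; hence Prep.
The only consistent sequence is: Det Prep Adv Det Adv Prep Prep.
Verifying each rule — rule 1 satisfied; rule 2 satisfied; rule 3 satisfied; rule 4 satisfied.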